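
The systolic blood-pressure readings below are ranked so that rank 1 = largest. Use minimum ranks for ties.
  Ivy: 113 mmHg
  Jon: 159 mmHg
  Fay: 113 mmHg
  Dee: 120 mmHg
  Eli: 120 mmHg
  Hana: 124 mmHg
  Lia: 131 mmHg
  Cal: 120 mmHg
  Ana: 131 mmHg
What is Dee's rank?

5

Sorted (descending): 159, 131, 131, 124, 120, 120, 120, 113, 113
The 2 values of 131 occupy positions 2–3 → each gets rank 2.
The 3 values of 120 occupy positions 5–7 → each gets rank 5.
The 2 values of 113 occupy positions 8–9 → each gets rank 8.
Dee has value 120 mmHg → rank 5.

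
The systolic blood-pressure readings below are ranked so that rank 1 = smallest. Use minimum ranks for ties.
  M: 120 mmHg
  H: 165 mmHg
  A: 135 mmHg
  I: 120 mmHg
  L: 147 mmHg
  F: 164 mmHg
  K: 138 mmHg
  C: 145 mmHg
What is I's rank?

Sorted (ascending): 120, 120, 135, 138, 145, 147, 164, 165
The 2 values of 120 occupy positions 1–2 → each gets rank 1.
I has value 120 mmHg → rank 1.

1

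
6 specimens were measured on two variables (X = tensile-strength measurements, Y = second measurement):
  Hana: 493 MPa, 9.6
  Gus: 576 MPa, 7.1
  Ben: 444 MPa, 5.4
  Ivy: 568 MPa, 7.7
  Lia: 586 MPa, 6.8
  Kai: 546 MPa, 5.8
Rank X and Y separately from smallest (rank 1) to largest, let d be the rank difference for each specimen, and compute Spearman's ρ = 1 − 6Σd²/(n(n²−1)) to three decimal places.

Ranks of variable 1: 2, 5, 1, 4, 6, 3
Ranks of variable 2: 6, 4, 1, 5, 3, 2
d = r₁ − r₂: -4, 1, 0, -1, 3, 1
d²: 16, 1, 0, 1, 9, 1; Σd² = 28
ρ = 1 − 6·28/(6·35) = 1 − 168/210 = 0.200

0.200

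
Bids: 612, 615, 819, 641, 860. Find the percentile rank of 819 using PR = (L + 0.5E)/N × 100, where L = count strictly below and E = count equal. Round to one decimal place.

N = 5.
Strictly below 819: 3. Equal to 819: 1.
PR = (3 + 0.5·1)/5 × 100 = 70.0

70.0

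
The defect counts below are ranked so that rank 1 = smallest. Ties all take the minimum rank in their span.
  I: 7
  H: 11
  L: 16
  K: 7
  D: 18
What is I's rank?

1

Sorted (ascending): 7, 7, 11, 16, 18
The 2 values of 7 occupy positions 1–2 → each gets rank 1.
I has value 7 → rank 1.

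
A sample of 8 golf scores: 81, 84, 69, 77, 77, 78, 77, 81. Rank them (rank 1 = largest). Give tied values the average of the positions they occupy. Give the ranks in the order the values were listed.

2.5, 1, 8, 6, 6, 4, 6, 2.5

Sorted (descending): 84, 81, 81, 78, 77, 77, 77, 69
The 2 values of 81 occupy positions 2–3 → average rank (2+3)/2 = 2.5.
The 3 values of 77 occupy positions 5–7 → average rank 6.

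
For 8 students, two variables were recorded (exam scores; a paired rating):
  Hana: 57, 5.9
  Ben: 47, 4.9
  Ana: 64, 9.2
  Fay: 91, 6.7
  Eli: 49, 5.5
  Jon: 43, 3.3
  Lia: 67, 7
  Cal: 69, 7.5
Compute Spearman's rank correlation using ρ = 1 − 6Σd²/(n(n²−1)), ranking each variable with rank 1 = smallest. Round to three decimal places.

Ranks of variable 1: 4, 2, 5, 8, 3, 1, 6, 7
Ranks of variable 2: 4, 2, 8, 5, 3, 1, 6, 7
d = r₁ − r₂: 0, 0, -3, 3, 0, 0, 0, 0
d²: 0, 0, 9, 9, 0, 0, 0, 0; Σd² = 18
ρ = 1 − 6·18/(8·63) = 1 − 108/504 = 0.786

0.786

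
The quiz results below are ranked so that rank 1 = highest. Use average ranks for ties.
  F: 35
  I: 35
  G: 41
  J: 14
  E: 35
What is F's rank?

3

Sorted (descending): 41, 35, 35, 35, 14
The 3 values of 35 occupy positions 2–4 → average rank 3.
F has value 35 → rank 3.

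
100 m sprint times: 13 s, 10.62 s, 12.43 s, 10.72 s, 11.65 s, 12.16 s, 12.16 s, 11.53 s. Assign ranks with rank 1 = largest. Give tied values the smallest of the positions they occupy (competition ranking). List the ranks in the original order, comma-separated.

1, 8, 2, 7, 5, 3, 3, 6

Sorted (descending): 13, 12.43, 12.16, 12.16, 11.65, 11.53, 10.72, 10.62
The 2 values of 12.16 occupy positions 3–4 → each gets rank 3.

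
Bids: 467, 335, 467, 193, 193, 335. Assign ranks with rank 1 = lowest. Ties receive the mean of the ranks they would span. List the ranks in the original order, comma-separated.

5.5, 3.5, 5.5, 1.5, 1.5, 3.5

Sorted (ascending): 193, 193, 335, 335, 467, 467
The 2 values of 193 occupy positions 1–2 → average rank (1+2)/2 = 1.5.
The 2 values of 335 occupy positions 3–4 → average rank (3+4)/2 = 3.5.
The 2 values of 467 occupy positions 5–6 → average rank (5+6)/2 = 5.5.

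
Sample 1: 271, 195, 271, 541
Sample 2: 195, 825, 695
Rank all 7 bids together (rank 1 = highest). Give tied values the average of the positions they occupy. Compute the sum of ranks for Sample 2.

9.5

Sorted (descending): 825, 695, 541, 271, 271, 195, 195
The 2 values of 271 occupy positions 4–5 → average rank (4+5)/2 = 4.5.
The 2 values of 195 occupy positions 6–7 → average rank (6+7)/2 = 6.5.
Sample 2 values → pooled ranks: 195→6.5, 825→1, 695→2
Rank sum = 6.5 + 1 + 2 = 9.5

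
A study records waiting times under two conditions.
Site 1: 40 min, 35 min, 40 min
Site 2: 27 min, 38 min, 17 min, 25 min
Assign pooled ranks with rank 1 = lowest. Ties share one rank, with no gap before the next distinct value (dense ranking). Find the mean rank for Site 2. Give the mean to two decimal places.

2.75

Sorted (ascending): 17, 25, 27, 35, 38, 40, 40
The 2 values of 40 share dense rank 6.
Remaining distinct values take the next consecutive integers.
Site 2 values → pooled ranks: 27→3, 38→5, 17→1, 25→2
Mean rank = (3 + 5 + 1 + 2) / 4 = 2.75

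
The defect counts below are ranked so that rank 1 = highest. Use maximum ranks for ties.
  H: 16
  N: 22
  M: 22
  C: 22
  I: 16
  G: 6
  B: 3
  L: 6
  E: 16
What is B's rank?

Sorted (descending): 22, 22, 22, 16, 16, 16, 6, 6, 3
The 3 values of 22 occupy positions 1–3 → each gets rank 3.
The 3 values of 16 occupy positions 4–6 → each gets rank 6.
The 2 values of 6 occupy positions 7–8 → each gets rank 8.
B has value 3 → rank 9.

9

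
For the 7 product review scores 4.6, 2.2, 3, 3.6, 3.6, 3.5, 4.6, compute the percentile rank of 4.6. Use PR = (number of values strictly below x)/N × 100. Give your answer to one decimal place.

71.4

N = 7.
Strictly below 4.6: 5. Equal to 4.6: 2.
PR = 5/7 × 100 = 71.4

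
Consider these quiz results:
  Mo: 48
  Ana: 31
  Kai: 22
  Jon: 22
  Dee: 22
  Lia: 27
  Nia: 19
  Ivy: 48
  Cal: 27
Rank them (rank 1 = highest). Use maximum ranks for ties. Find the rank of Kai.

Sorted (descending): 48, 48, 31, 27, 27, 22, 22, 22, 19
The 2 values of 48 occupy positions 1–2 → each gets rank 2.
The 2 values of 27 occupy positions 4–5 → each gets rank 5.
The 3 values of 22 occupy positions 6–8 → each gets rank 8.
Kai has value 22 → rank 8.

8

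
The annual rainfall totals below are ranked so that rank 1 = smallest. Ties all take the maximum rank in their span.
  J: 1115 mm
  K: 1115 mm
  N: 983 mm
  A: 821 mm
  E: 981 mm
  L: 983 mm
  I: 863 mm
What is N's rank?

5

Sorted (ascending): 821, 863, 981, 983, 983, 1115, 1115
The 2 values of 983 occupy positions 4–5 → each gets rank 5.
The 2 values of 1115 occupy positions 6–7 → each gets rank 7.
N has value 983 mm → rank 5.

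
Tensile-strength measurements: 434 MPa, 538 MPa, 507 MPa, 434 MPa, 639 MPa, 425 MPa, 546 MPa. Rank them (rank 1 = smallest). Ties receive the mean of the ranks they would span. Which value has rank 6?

546

Sorted (ascending): 425, 434, 434, 507, 538, 546, 639
The 2 values of 434 occupy positions 2–3 → average rank (2+3)/2 = 2.5.
Rank 6 → value 546.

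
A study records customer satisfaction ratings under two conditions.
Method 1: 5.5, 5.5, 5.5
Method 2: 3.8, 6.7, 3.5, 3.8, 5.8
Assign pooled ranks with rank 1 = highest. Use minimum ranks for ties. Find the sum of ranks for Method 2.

23

Sorted (descending): 6.7, 5.8, 5.5, 5.5, 5.5, 3.8, 3.8, 3.5
The 3 values of 5.5 occupy positions 3–5 → each gets rank 3.
The 2 values of 3.8 occupy positions 6–7 → each gets rank 6.
Method 2 values → pooled ranks: 3.8→6, 6.7→1, 3.5→8, 3.8→6, 5.8→2
Rank sum = 6 + 1 + 8 + 6 + 2 = 23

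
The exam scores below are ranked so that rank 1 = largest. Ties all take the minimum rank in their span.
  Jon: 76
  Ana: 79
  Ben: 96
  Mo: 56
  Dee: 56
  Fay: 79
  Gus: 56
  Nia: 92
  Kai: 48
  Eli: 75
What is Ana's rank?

Sorted (descending): 96, 92, 79, 79, 76, 75, 56, 56, 56, 48
The 2 values of 79 occupy positions 3–4 → each gets rank 3.
The 3 values of 56 occupy positions 7–9 → each gets rank 7.
Ana has value 79 → rank 3.

3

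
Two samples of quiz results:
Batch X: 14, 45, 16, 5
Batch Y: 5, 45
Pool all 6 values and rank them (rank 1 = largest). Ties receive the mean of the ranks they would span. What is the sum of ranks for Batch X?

Sorted (descending): 45, 45, 16, 14, 5, 5
The 2 values of 45 occupy positions 1–2 → average rank (1+2)/2 = 1.5.
The 2 values of 5 occupy positions 5–6 → average rank (5+6)/2 = 5.5.
Batch X values → pooled ranks: 14→4, 45→1.5, 16→3, 5→5.5
Rank sum = 4 + 1.5 + 3 + 5.5 = 14

14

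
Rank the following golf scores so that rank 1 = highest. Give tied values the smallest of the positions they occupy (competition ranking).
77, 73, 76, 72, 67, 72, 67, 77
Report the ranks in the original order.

1, 4, 3, 5, 7, 5, 7, 1

Sorted (descending): 77, 77, 76, 73, 72, 72, 67, 67
The 2 values of 77 occupy positions 1–2 → each gets rank 1.
The 2 values of 72 occupy positions 5–6 → each gets rank 5.
The 2 values of 67 occupy positions 7–8 → each gets rank 7.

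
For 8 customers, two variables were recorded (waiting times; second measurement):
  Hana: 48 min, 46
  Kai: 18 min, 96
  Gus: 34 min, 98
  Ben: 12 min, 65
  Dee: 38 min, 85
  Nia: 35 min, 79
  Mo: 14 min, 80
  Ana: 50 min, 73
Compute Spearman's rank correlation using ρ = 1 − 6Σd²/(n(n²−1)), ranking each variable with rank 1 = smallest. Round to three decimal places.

Ranks of variable 1: 7, 3, 4, 1, 6, 5, 2, 8
Ranks of variable 2: 1, 7, 8, 2, 6, 4, 5, 3
d = r₁ − r₂: 6, -4, -4, -1, 0, 1, -3, 5
d²: 36, 16, 16, 1, 0, 1, 9, 25; Σd² = 104
ρ = 1 − 6·104/(8·63) = 1 − 624/504 = -0.238

-0.238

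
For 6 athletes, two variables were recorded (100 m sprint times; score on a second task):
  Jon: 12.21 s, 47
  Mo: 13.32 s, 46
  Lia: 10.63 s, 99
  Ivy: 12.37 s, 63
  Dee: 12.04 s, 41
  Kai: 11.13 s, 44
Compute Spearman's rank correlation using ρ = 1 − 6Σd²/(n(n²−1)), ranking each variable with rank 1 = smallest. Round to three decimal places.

-0.086

Ranks of variable 1: 4, 6, 1, 5, 3, 2
Ranks of variable 2: 4, 3, 6, 5, 1, 2
d = r₁ − r₂: 0, 3, -5, 0, 2, 0
d²: 0, 9, 25, 0, 4, 0; Σd² = 38
ρ = 1 − 6·38/(6·35) = 1 − 228/210 = -0.086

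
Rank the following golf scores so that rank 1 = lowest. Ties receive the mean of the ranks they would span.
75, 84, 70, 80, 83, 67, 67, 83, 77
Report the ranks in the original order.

Sorted (ascending): 67, 67, 70, 75, 77, 80, 83, 83, 84
The 2 values of 67 occupy positions 1–2 → average rank (1+2)/2 = 1.5.
The 2 values of 83 occupy positions 7–8 → average rank (7+8)/2 = 7.5.

4, 9, 3, 6, 7.5, 1.5, 1.5, 7.5, 5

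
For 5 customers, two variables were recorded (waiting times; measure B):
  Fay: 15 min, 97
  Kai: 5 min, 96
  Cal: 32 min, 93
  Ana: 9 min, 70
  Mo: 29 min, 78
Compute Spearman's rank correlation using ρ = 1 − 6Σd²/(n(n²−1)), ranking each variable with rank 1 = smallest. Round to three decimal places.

Ranks of variable 1: 3, 1, 5, 2, 4
Ranks of variable 2: 5, 4, 3, 1, 2
d = r₁ − r₂: -2, -3, 2, 1, 2
d²: 4, 9, 4, 1, 4; Σd² = 22
ρ = 1 − 6·22/(5·24) = 1 − 132/120 = -0.100

-0.100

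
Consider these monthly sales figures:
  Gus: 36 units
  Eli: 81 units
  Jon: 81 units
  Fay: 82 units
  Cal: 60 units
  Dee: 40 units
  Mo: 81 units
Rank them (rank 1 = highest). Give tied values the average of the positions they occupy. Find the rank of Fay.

Sorted (descending): 82, 81, 81, 81, 60, 40, 36
The 3 values of 81 occupy positions 2–4 → average rank 3.
Fay has value 82 units → rank 1.

1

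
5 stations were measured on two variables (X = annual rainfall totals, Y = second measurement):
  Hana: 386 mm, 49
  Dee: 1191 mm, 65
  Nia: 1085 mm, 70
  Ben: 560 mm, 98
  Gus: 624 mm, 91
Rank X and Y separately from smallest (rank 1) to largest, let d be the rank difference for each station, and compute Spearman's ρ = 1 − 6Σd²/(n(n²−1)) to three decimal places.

0.000

Ranks of variable 1: 1, 5, 4, 2, 3
Ranks of variable 2: 1, 2, 3, 5, 4
d = r₁ − r₂: 0, 3, 1, -3, -1
d²: 0, 9, 1, 9, 1; Σd² = 20
ρ = 1 − 6·20/(5·24) = 1 − 120/120 = 0.000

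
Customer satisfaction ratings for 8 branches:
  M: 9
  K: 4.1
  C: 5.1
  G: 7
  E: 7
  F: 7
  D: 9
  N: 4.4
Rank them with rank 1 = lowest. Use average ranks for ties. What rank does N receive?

Sorted (ascending): 4.1, 4.4, 5.1, 7, 7, 7, 9, 9
The 3 values of 7 occupy positions 4–6 → average rank 5.
The 2 values of 9 occupy positions 7–8 → average rank (7+8)/2 = 7.5.
N has value 4.4 → rank 2.

2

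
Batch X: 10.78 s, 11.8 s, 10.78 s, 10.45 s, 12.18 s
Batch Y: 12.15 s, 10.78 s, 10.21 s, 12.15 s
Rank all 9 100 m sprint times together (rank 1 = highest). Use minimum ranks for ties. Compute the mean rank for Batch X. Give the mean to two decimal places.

Sorted (descending): 12.18, 12.15, 12.15, 11.8, 10.78, 10.78, 10.78, 10.45, 10.21
The 2 values of 12.15 occupy positions 2–3 → each gets rank 2.
The 3 values of 10.78 occupy positions 5–7 → each gets rank 5.
Batch X values → pooled ranks: 10.78→5, 11.8→4, 10.78→5, 10.45→8, 12.18→1
Mean rank = (5 + 4 + 5 + 8 + 1) / 5 = 4.60

4.60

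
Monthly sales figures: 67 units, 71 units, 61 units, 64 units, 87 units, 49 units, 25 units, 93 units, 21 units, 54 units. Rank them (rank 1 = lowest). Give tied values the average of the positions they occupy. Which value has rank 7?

67

Sorted (ascending): 21, 25, 49, 54, 61, 64, 67, 71, 87, 93
No ties — each value takes its position as its rank.
Rank 7 → value 67.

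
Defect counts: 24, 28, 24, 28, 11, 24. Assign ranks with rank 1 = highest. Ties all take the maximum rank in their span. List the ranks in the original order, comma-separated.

5, 2, 5, 2, 6, 5

Sorted (descending): 28, 28, 24, 24, 24, 11
The 2 values of 28 occupy positions 1–2 → each gets rank 2.
The 3 values of 24 occupy positions 3–5 → each gets rank 5.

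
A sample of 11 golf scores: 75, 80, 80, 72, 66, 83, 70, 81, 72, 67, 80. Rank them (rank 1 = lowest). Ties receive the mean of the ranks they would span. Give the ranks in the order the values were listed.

6, 8, 8, 4.5, 1, 11, 3, 10, 4.5, 2, 8

Sorted (ascending): 66, 67, 70, 72, 72, 75, 80, 80, 80, 81, 83
The 2 values of 72 occupy positions 4–5 → average rank (4+5)/2 = 4.5.
The 3 values of 80 occupy positions 7–9 → average rank 8.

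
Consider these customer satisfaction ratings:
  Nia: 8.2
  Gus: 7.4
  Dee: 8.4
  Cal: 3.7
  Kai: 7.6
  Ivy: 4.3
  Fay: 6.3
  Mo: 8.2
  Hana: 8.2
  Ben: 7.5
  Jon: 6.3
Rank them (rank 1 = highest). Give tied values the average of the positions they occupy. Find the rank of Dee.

1

Sorted (descending): 8.4, 8.2, 8.2, 8.2, 7.6, 7.5, 7.4, 6.3, 6.3, 4.3, 3.7
The 3 values of 8.2 occupy positions 2–4 → average rank 3.
The 2 values of 6.3 occupy positions 8–9 → average rank (8+9)/2 = 8.5.
Dee has value 8.4 → rank 1.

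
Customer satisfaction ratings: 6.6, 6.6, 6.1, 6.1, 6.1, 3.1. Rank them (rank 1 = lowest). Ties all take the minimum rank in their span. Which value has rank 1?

3.1

Sorted (ascending): 3.1, 6.1, 6.1, 6.1, 6.6, 6.6
The 3 values of 6.1 occupy positions 2–4 → each gets rank 2.
The 2 values of 6.6 occupy positions 5–6 → each gets rank 5.
Rank 1 → value 3.1.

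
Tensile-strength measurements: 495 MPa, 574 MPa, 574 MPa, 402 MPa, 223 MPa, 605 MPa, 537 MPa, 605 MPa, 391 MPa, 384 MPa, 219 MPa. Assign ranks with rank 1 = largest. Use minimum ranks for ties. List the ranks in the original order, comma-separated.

6, 3, 3, 7, 10, 1, 5, 1, 8, 9, 11

Sorted (descending): 605, 605, 574, 574, 537, 495, 402, 391, 384, 223, 219
The 2 values of 605 occupy positions 1–2 → each gets rank 1.
The 2 values of 574 occupy positions 3–4 → each gets rank 3.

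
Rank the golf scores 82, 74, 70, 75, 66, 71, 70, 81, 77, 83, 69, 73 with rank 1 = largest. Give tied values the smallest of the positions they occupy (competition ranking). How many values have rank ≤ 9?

10

Sorted (descending): 83, 82, 81, 77, 75, 74, 73, 71, 70, 70, 69, 66
The 2 values of 70 occupy positions 9–10 → each gets rank 9.
Ranks ≤ 9: {1, 2, 3, 4, 5, 6, 7, 8, 9, 9} → 10 values.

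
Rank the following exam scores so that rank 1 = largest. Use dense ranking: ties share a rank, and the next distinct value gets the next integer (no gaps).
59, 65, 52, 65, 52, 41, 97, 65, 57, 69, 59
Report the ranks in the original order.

Sorted (descending): 97, 69, 65, 65, 65, 59, 59, 57, 52, 52, 41
The 3 values of 65 share dense rank 3.
The 2 values of 59 share dense rank 4.
The 2 values of 52 share dense rank 6.
Remaining distinct values take the next consecutive integers.

4, 3, 6, 3, 6, 7, 1, 3, 5, 2, 4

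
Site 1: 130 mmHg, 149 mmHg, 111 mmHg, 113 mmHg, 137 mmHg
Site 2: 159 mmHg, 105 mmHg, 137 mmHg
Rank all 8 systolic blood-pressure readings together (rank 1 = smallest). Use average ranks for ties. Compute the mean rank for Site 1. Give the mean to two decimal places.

Sorted (ascending): 105, 111, 113, 130, 137, 137, 149, 159
The 2 values of 137 occupy positions 5–6 → average rank (5+6)/2 = 5.5.
Site 1 values → pooled ranks: 130→4, 149→7, 111→2, 113→3, 137→5.5
Mean rank = (4 + 7 + 2 + 3 + 5.5) / 5 = 4.30

4.30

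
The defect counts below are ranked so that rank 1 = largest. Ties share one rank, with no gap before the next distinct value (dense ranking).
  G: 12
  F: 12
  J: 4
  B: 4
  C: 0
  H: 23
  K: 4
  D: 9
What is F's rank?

2

Sorted (descending): 23, 12, 12, 9, 4, 4, 4, 0
The 2 values of 12 share dense rank 2.
The 3 values of 4 share dense rank 4.
Remaining distinct values take the next consecutive integers.
F has value 12 → rank 2.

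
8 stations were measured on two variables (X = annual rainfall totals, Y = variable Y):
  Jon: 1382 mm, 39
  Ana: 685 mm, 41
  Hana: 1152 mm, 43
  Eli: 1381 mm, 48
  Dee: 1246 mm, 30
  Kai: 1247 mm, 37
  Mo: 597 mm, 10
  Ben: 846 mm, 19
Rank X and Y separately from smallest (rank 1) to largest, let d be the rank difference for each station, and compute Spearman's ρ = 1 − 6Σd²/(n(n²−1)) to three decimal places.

0.476

Ranks of variable 1: 8, 2, 4, 7, 5, 6, 1, 3
Ranks of variable 2: 5, 6, 7, 8, 3, 4, 1, 2
d = r₁ − r₂: 3, -4, -3, -1, 2, 2, 0, 1
d²: 9, 16, 9, 1, 4, 4, 0, 1; Σd² = 44
ρ = 1 − 6·44/(8·63) = 1 − 264/504 = 0.476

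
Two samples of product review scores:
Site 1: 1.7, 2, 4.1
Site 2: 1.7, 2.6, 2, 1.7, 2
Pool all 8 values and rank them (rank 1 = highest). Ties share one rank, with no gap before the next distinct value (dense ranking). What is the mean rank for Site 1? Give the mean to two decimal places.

2.67

Sorted (descending): 4.1, 2.6, 2, 2, 2, 1.7, 1.7, 1.7
The 3 values of 2 share dense rank 3.
The 3 values of 1.7 share dense rank 4.
Remaining distinct values take the next consecutive integers.
Site 1 values → pooled ranks: 1.7→4, 2→3, 4.1→1
Mean rank = (4 + 3 + 1) / 3 = 2.67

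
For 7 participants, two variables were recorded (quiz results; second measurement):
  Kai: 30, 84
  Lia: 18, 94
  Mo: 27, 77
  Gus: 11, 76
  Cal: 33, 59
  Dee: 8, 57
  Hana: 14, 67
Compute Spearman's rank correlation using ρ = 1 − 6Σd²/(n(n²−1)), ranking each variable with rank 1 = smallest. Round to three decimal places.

0.321

Ranks of variable 1: 6, 4, 5, 2, 7, 1, 3
Ranks of variable 2: 6, 7, 5, 4, 2, 1, 3
d = r₁ − r₂: 0, -3, 0, -2, 5, 0, 0
d²: 0, 9, 0, 4, 25, 0, 0; Σd² = 38
ρ = 1 − 6·38/(7·48) = 1 − 228/336 = 0.321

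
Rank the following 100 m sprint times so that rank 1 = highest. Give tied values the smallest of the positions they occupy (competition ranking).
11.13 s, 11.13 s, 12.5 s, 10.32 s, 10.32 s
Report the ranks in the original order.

2, 2, 1, 4, 4

Sorted (descending): 12.5, 11.13, 11.13, 10.32, 10.32
The 2 values of 11.13 occupy positions 2–3 → each gets rank 2.
The 2 values of 10.32 occupy positions 4–5 → each gets rank 4.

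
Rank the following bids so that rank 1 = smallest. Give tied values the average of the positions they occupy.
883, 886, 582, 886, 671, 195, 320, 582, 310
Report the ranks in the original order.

7, 8.5, 4.5, 8.5, 6, 1, 3, 4.5, 2

Sorted (ascending): 195, 310, 320, 582, 582, 671, 883, 886, 886
The 2 values of 582 occupy positions 4–5 → average rank (4+5)/2 = 4.5.
The 2 values of 886 occupy positions 8–9 → average rank (8+9)/2 = 8.5.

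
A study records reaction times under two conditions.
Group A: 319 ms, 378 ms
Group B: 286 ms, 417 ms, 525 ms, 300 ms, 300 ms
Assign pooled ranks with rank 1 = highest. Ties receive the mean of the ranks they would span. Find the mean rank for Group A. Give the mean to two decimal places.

3.50

Sorted (descending): 525, 417, 378, 319, 300, 300, 286
The 2 values of 300 occupy positions 5–6 → average rank (5+6)/2 = 5.5.
Group A values → pooled ranks: 319→4, 378→3
Mean rank = (4 + 3) / 2 = 3.50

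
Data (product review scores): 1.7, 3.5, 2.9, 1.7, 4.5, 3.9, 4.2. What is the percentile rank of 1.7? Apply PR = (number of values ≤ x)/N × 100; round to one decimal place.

N = 7.
Strictly below 1.7: 0. Equal to 1.7: 2.
PR = 2/7 × 100 = 28.6

28.6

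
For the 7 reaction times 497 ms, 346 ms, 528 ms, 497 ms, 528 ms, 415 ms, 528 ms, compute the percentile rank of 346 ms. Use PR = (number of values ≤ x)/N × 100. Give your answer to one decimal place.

14.3

N = 7.
Strictly below 346: 0. Equal to 346: 1.
PR = 1/7 × 100 = 14.3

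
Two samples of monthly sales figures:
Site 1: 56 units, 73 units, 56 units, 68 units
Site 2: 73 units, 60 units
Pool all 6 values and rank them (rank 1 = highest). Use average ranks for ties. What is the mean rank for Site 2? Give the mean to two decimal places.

2.75

Sorted (descending): 73, 73, 68, 60, 56, 56
The 2 values of 73 occupy positions 1–2 → average rank (1+2)/2 = 1.5.
The 2 values of 56 occupy positions 5–6 → average rank (5+6)/2 = 5.5.
Site 2 values → pooled ranks: 73→1.5, 60→4
Mean rank = (1.5 + 4) / 2 = 2.75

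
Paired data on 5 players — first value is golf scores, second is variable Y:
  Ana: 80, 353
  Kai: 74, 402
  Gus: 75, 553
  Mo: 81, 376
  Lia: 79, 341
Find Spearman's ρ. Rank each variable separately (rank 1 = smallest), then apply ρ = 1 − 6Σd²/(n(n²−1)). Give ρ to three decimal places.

Ranks of variable 1: 4, 1, 2, 5, 3
Ranks of variable 2: 2, 4, 5, 3, 1
d = r₁ − r₂: 2, -3, -3, 2, 2
d²: 4, 9, 9, 4, 4; Σd² = 30
ρ = 1 − 6·30/(5·24) = 1 − 180/120 = -0.500

-0.500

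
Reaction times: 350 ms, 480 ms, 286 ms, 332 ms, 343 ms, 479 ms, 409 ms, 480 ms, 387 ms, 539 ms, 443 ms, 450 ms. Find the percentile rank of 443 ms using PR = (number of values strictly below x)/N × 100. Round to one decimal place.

50.0

N = 12.
Strictly below 443: 6. Equal to 443: 1.
PR = 6/12 × 100 = 50.0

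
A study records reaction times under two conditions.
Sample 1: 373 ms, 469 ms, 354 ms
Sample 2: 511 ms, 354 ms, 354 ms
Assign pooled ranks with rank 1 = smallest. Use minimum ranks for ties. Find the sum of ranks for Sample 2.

Sorted (ascending): 354, 354, 354, 373, 469, 511
The 3 values of 354 occupy positions 1–3 → each gets rank 1.
Sample 2 values → pooled ranks: 511→6, 354→1, 354→1
Rank sum = 6 + 1 + 1 = 8

8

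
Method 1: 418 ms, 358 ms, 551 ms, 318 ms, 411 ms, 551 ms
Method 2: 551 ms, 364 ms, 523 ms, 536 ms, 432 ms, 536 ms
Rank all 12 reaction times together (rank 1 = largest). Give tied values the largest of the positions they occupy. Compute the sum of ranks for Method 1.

46

Sorted (descending): 551, 551, 551, 536, 536, 523, 432, 418, 411, 364, 358, 318
The 3 values of 551 occupy positions 1–3 → each gets rank 3.
The 2 values of 536 occupy positions 4–5 → each gets rank 5.
Method 1 values → pooled ranks: 418→8, 358→11, 551→3, 318→12, 411→9, 551→3
Rank sum = 8 + 11 + 3 + 12 + 9 + 3 = 46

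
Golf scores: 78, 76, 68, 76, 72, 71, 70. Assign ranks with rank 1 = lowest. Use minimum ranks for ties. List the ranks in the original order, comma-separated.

Sorted (ascending): 68, 70, 71, 72, 76, 76, 78
The 2 values of 76 occupy positions 5–6 → each gets rank 5.

7, 5, 1, 5, 4, 3, 2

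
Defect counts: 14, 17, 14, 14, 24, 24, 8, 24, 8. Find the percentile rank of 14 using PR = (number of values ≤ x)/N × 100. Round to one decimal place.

55.6

N = 9.
Strictly below 14: 2. Equal to 14: 3.
PR = 5/9 × 100 = 55.6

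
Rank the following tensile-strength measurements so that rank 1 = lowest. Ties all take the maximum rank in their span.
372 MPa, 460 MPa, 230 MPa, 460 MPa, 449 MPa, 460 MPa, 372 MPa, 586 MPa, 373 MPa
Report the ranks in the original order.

Sorted (ascending): 230, 372, 372, 373, 449, 460, 460, 460, 586
The 2 values of 372 occupy positions 2–3 → each gets rank 3.
The 3 values of 460 occupy positions 6–8 → each gets rank 8.

3, 8, 1, 8, 5, 8, 3, 9, 4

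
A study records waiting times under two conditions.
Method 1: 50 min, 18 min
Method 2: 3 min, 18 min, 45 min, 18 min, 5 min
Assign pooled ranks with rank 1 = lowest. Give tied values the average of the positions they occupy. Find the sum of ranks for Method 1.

11

Sorted (ascending): 3, 5, 18, 18, 18, 45, 50
The 3 values of 18 occupy positions 3–5 → average rank 4.
Method 1 values → pooled ranks: 50→7, 18→4
Rank sum = 7 + 4 = 11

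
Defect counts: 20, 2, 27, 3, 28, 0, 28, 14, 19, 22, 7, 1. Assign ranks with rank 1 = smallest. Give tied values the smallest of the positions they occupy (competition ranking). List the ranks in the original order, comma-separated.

Sorted (ascending): 0, 1, 2, 3, 7, 14, 19, 20, 22, 27, 28, 28
The 2 values of 28 occupy positions 11–12 → each gets rank 11.

8, 3, 10, 4, 11, 1, 11, 6, 7, 9, 5, 2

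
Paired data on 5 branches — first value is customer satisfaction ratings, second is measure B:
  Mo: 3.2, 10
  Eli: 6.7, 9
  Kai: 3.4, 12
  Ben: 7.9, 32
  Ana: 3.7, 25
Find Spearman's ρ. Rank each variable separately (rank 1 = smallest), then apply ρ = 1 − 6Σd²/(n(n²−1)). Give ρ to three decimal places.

0.400

Ranks of variable 1: 1, 4, 2, 5, 3
Ranks of variable 2: 2, 1, 3, 5, 4
d = r₁ − r₂: -1, 3, -1, 0, -1
d²: 1, 9, 1, 0, 1; Σd² = 12
ρ = 1 − 6·12/(5·24) = 1 − 72/120 = 0.400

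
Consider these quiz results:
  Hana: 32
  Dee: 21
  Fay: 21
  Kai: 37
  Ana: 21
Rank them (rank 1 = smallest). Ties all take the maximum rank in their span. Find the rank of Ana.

Sorted (ascending): 21, 21, 21, 32, 37
The 3 values of 21 occupy positions 1–3 → each gets rank 3.
Ana has value 21 → rank 3.

3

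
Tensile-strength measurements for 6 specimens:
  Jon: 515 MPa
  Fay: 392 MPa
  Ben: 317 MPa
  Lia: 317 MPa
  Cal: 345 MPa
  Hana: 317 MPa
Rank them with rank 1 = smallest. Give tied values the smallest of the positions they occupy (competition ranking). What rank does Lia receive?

Sorted (ascending): 317, 317, 317, 345, 392, 515
The 3 values of 317 occupy positions 1–3 → each gets rank 1.
Lia has value 317 MPa → rank 1.

1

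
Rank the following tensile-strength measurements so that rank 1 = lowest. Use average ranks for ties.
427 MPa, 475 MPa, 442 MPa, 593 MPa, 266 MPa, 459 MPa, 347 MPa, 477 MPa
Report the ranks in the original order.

3, 6, 4, 8, 1, 5, 2, 7

Sorted (ascending): 266, 347, 427, 442, 459, 475, 477, 593
No ties — each value takes its position as its rank.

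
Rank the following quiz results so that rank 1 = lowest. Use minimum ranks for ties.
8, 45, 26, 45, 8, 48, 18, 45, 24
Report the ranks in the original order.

1, 6, 5, 6, 1, 9, 3, 6, 4

Sorted (ascending): 8, 8, 18, 24, 26, 45, 45, 45, 48
The 2 values of 8 occupy positions 1–2 → each gets rank 1.
The 3 values of 45 occupy positions 6–8 → each gets rank 6.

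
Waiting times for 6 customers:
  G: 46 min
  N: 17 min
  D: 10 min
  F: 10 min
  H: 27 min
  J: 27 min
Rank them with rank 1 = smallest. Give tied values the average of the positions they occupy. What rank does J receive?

4.5

Sorted (ascending): 10, 10, 17, 27, 27, 46
The 2 values of 10 occupy positions 1–2 → average rank (1+2)/2 = 1.5.
The 2 values of 27 occupy positions 4–5 → average rank (4+5)/2 = 4.5.
J has value 27 min → rank 4.5.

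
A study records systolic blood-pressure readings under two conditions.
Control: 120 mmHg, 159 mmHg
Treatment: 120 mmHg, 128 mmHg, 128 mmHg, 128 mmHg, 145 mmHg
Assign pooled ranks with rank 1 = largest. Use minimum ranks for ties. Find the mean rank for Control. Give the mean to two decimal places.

Sorted (descending): 159, 145, 128, 128, 128, 120, 120
The 3 values of 128 occupy positions 3–5 → each gets rank 3.
The 2 values of 120 occupy positions 6–7 → each gets rank 6.
Control values → pooled ranks: 120→6, 159→1
Mean rank = (6 + 1) / 2 = 3.50

3.50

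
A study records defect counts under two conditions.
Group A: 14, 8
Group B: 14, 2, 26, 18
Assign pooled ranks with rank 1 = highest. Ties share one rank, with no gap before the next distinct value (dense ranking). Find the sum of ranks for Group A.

Sorted (descending): 26, 18, 14, 14, 8, 2
The 2 values of 14 share dense rank 3.
Remaining distinct values take the next consecutive integers.
Group A values → pooled ranks: 14→3, 8→4
Rank sum = 3 + 4 = 7

7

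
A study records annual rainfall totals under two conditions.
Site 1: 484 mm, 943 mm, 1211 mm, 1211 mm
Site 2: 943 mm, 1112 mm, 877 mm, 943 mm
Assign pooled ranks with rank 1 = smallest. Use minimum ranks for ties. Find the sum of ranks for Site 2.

Sorted (ascending): 484, 877, 943, 943, 943, 1112, 1211, 1211
The 3 values of 943 occupy positions 3–5 → each gets rank 3.
The 2 values of 1211 occupy positions 7–8 → each gets rank 7.
Site 2 values → pooled ranks: 943→3, 1112→6, 877→2, 943→3
Rank sum = 3 + 6 + 2 + 3 = 14

14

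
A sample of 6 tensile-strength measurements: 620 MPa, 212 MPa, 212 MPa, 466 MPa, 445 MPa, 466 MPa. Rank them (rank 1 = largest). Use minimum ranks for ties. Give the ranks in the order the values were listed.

Sorted (descending): 620, 466, 466, 445, 212, 212
The 2 values of 466 occupy positions 2–3 → each gets rank 2.
The 2 values of 212 occupy positions 5–6 → each gets rank 5.

1, 5, 5, 2, 4, 2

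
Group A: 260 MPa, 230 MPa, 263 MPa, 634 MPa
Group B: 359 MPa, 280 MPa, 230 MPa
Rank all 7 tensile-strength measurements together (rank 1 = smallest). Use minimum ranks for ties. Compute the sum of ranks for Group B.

Sorted (ascending): 230, 230, 260, 263, 280, 359, 634
The 2 values of 230 occupy positions 1–2 → each gets rank 1.
Group B values → pooled ranks: 359→6, 280→5, 230→1
Rank sum = 6 + 5 + 1 = 12

12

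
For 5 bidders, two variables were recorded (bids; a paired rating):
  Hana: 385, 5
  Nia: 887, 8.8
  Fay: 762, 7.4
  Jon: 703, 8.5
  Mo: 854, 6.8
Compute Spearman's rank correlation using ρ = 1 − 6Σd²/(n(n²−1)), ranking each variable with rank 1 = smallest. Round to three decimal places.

0.600

Ranks of variable 1: 1, 5, 3, 2, 4
Ranks of variable 2: 1, 5, 3, 4, 2
d = r₁ − r₂: 0, 0, 0, -2, 2
d²: 0, 0, 0, 4, 4; Σd² = 8
ρ = 1 − 6·8/(5·24) = 1 − 48/120 = 0.600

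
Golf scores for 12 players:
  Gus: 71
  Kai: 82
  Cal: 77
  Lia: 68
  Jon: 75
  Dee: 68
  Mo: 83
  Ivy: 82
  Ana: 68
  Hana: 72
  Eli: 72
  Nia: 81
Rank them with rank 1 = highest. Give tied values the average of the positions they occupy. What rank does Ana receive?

11

Sorted (descending): 83, 82, 82, 81, 77, 75, 72, 72, 71, 68, 68, 68
The 2 values of 82 occupy positions 2–3 → average rank (2+3)/2 = 2.5.
The 2 values of 72 occupy positions 7–8 → average rank (7+8)/2 = 7.5.
The 3 values of 68 occupy positions 10–12 → average rank 11.
Ana has value 68 → rank 11.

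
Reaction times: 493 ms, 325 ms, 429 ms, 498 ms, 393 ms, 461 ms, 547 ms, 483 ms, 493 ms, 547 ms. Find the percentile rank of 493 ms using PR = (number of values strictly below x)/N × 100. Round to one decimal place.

N = 10.
Strictly below 493: 5. Equal to 493: 2.
PR = 5/10 × 100 = 50.0

50.0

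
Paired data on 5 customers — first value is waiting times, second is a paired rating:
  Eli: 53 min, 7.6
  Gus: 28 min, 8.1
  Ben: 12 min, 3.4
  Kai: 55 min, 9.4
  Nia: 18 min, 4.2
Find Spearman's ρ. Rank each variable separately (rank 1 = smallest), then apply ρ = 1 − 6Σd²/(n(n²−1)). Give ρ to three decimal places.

Ranks of variable 1: 4, 3, 1, 5, 2
Ranks of variable 2: 3, 4, 1, 5, 2
d = r₁ − r₂: 1, -1, 0, 0, 0
d²: 1, 1, 0, 0, 0; Σd² = 2
ρ = 1 − 6·2/(5·24) = 1 − 12/120 = 0.900

0.900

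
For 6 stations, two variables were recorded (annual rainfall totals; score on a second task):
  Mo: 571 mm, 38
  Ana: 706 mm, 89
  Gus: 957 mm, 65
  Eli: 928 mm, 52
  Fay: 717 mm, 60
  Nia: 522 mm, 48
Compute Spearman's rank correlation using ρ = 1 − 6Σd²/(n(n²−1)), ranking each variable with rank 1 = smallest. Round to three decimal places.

0.543

Ranks of variable 1: 2, 3, 6, 5, 4, 1
Ranks of variable 2: 1, 6, 5, 3, 4, 2
d = r₁ − r₂: 1, -3, 1, 2, 0, -1
d²: 1, 9, 1, 4, 0, 1; Σd² = 16
ρ = 1 − 6·16/(6·35) = 1 − 96/210 = 0.543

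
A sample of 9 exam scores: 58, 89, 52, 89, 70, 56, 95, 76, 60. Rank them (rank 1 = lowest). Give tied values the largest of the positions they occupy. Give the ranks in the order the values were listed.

3, 8, 1, 8, 5, 2, 9, 6, 4

Sorted (ascending): 52, 56, 58, 60, 70, 76, 89, 89, 95
The 2 values of 89 occupy positions 7–8 → each gets rank 8.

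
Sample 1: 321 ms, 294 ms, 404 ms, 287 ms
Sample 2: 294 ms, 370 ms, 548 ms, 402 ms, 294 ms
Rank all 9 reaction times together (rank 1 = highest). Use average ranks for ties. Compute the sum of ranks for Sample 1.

23

Sorted (descending): 548, 404, 402, 370, 321, 294, 294, 294, 287
The 3 values of 294 occupy positions 6–8 → average rank 7.
Sample 1 values → pooled ranks: 321→5, 294→7, 404→2, 287→9
Rank sum = 5 + 7 + 2 + 9 = 23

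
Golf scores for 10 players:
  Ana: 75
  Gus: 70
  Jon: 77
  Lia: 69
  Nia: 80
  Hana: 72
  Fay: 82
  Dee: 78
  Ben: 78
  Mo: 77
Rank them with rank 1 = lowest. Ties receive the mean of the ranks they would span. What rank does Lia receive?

1

Sorted (ascending): 69, 70, 72, 75, 77, 77, 78, 78, 80, 82
The 2 values of 77 occupy positions 5–6 → average rank (5+6)/2 = 5.5.
The 2 values of 78 occupy positions 7–8 → average rank (7+8)/2 = 7.5.
Lia has value 69 → rank 1.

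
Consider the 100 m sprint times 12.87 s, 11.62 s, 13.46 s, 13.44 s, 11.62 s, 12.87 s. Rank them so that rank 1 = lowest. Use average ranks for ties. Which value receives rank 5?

13.44

Sorted (ascending): 11.62, 11.62, 12.87, 12.87, 13.44, 13.46
The 2 values of 11.62 occupy positions 1–2 → average rank (1+2)/2 = 1.5.
The 2 values of 12.87 occupy positions 3–4 → average rank (3+4)/2 = 3.5.
Rank 5 → value 13.44.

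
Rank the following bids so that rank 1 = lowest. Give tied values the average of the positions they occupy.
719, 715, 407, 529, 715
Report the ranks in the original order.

Sorted (ascending): 407, 529, 715, 715, 719
The 2 values of 715 occupy positions 3–4 → average rank (3+4)/2 = 3.5.

5, 3.5, 1, 2, 3.5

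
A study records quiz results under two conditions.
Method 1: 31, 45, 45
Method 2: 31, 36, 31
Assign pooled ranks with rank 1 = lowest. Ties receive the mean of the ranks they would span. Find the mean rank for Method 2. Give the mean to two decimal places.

Sorted (ascending): 31, 31, 31, 36, 45, 45
The 3 values of 31 occupy positions 1–3 → average rank 2.
The 2 values of 45 occupy positions 5–6 → average rank (5+6)/2 = 5.5.
Method 2 values → pooled ranks: 31→2, 36→4, 31→2
Mean rank = (2 + 4 + 2) / 3 = 2.67

2.67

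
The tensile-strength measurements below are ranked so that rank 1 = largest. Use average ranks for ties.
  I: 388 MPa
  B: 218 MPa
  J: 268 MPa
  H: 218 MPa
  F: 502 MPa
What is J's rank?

3

Sorted (descending): 502, 388, 268, 218, 218
The 2 values of 218 occupy positions 4–5 → average rank (4+5)/2 = 4.5.
J has value 268 MPa → rank 3.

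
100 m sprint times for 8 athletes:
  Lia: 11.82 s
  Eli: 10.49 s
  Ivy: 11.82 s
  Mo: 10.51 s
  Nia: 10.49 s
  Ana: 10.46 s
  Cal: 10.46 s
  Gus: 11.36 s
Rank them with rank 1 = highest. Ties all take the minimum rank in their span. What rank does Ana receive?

7

Sorted (descending): 11.82, 11.82, 11.36, 10.51, 10.49, 10.49, 10.46, 10.46
The 2 values of 11.82 occupy positions 1–2 → each gets rank 1.
The 2 values of 10.49 occupy positions 5–6 → each gets rank 5.
The 2 values of 10.46 occupy positions 7–8 → each gets rank 7.
Ana has value 10.46 s → rank 7.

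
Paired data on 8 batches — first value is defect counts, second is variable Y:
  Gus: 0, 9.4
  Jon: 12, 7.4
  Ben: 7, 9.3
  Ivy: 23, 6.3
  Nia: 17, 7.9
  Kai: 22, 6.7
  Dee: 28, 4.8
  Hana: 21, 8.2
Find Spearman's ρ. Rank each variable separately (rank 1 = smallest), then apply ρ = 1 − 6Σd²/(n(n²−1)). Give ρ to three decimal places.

-0.905

Ranks of variable 1: 1, 3, 2, 7, 4, 6, 8, 5
Ranks of variable 2: 8, 4, 7, 2, 5, 3, 1, 6
d = r₁ − r₂: -7, -1, -5, 5, -1, 3, 7, -1
d²: 49, 1, 25, 25, 1, 9, 49, 1; Σd² = 160
ρ = 1 − 6·160/(8·63) = 1 − 960/504 = -0.905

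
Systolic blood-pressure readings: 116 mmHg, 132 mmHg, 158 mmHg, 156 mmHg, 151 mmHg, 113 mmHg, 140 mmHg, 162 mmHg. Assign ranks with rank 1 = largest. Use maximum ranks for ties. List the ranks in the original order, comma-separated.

Sorted (descending): 162, 158, 156, 151, 140, 132, 116, 113
No ties — each value takes its position as its rank.

7, 6, 2, 3, 4, 8, 5, 1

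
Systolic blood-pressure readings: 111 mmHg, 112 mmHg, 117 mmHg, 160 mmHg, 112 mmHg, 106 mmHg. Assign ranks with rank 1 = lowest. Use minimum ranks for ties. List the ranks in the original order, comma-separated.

2, 3, 5, 6, 3, 1

Sorted (ascending): 106, 111, 112, 112, 117, 160
The 2 values of 112 occupy positions 3–4 → each gets rank 3.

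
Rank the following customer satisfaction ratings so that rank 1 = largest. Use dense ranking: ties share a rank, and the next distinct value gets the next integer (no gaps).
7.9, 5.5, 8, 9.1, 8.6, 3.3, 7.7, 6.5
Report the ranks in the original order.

4, 7, 3, 1, 2, 8, 5, 6

Sorted (descending): 9.1, 8.6, 8, 7.9, 7.7, 6.5, 5.5, 3.3
No ties — each value takes its position as its rank.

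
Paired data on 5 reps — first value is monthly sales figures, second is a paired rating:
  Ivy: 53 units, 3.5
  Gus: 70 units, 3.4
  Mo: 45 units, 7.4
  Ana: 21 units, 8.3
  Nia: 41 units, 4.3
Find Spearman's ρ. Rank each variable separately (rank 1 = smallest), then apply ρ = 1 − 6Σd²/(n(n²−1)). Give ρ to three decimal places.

Ranks of variable 1: 4, 5, 3, 1, 2
Ranks of variable 2: 2, 1, 4, 5, 3
d = r₁ − r₂: 2, 4, -1, -4, -1
d²: 4, 16, 1, 16, 1; Σd² = 38
ρ = 1 − 6·38/(5·24) = 1 − 228/120 = -0.900

-0.900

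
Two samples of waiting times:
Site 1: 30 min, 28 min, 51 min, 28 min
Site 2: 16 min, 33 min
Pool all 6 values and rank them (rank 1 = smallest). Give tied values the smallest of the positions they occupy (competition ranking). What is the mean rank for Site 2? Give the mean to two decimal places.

3.00

Sorted (ascending): 16, 28, 28, 30, 33, 51
The 2 values of 28 occupy positions 2–3 → each gets rank 2.
Site 2 values → pooled ranks: 16→1, 33→5
Mean rank = (1 + 5) / 2 = 3.00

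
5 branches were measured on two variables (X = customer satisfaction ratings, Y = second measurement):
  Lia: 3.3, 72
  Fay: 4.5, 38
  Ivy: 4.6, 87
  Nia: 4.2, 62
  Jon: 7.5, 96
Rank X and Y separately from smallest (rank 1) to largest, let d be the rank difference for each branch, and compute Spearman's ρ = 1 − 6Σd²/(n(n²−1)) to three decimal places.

0.600

Ranks of variable 1: 1, 3, 4, 2, 5
Ranks of variable 2: 3, 1, 4, 2, 5
d = r₁ − r₂: -2, 2, 0, 0, 0
d²: 4, 4, 0, 0, 0; Σd² = 8
ρ = 1 − 6·8/(5·24) = 1 − 48/120 = 0.600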